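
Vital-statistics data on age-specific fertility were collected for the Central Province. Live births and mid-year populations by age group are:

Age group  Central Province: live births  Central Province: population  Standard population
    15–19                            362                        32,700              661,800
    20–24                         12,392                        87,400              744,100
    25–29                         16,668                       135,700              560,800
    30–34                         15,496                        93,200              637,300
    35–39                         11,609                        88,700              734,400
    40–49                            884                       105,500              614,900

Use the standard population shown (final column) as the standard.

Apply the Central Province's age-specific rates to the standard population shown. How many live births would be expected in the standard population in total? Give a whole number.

388943

Age-specific rates per 1,000 for the Central Province: 11.070, 141.785, 122.830, 166.266, 130.879, 8.379.
Expected live births = Σ (standard pop × age-specific rate ÷ 1,000)
= 661,800×11.070/1,000 + 744,100×141.785/1,000 + 560,800×122.830/1,000 + 637,300×166.266/1,000 + 734,400×130.879/1,000 + 614,900×8.379/1,000
= 7326.35 + 105502.14 + 68882.94 + 105961.38 + 96117.81 + 5152.34 = 388942.95.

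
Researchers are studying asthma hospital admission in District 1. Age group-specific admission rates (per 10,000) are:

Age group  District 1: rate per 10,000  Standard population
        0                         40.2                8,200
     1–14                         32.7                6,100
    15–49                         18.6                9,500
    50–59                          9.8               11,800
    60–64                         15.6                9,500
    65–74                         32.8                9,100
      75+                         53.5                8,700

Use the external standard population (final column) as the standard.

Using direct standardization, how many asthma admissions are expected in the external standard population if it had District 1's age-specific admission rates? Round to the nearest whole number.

Expected asthma admissions = Σ (standard pop × age-specific rate ÷ 10,000)
= 8,200×40.2/10,000 + 6,100×32.7/10,000 + 9,500×18.6/10,000 + 11,800×9.8/10,000 + 9,500×15.6/10,000 + 9,100×32.8/10,000 + 8,700×53.5/10,000
= 32.96 + 19.95 + 17.67 + 11.56 + 14.82 + 29.85 + 46.55 = 173.36.

173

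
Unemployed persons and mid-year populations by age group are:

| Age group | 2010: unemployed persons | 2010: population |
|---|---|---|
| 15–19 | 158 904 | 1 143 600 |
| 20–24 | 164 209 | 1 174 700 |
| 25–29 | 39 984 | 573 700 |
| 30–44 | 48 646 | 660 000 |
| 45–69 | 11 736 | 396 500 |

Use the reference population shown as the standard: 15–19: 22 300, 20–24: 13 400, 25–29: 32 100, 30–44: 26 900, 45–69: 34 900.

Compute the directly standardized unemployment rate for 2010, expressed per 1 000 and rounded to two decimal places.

Age-specific rates per 1 000 for 2010: 138.951, 139.788, 69.695, 73.706, 29.599.
Standard total = 129 600; weights = 0.1721, 0.1034, 0.2477, 0.2076, 0.2693.
Standardized rate: 0.1721×138.951 + 0.1034×139.788 + 0.2477×69.695 + 0.2076×73.706 + 0.2693×29.599 = 78.8940 per 1 000.

78.89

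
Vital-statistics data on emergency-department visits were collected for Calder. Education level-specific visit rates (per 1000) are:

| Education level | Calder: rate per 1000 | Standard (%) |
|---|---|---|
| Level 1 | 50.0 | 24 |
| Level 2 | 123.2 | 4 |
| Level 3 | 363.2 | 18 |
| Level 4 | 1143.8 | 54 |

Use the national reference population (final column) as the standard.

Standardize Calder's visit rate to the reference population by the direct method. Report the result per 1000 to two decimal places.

699.96

Standard weights: 0.24, 0.04, 0.18, 0.54.
Standardized rate: 0.2400×50.0 + 0.0400×123.2 + 0.1800×363.2 + 0.5400×1143.8 = 699.9560 per 1000.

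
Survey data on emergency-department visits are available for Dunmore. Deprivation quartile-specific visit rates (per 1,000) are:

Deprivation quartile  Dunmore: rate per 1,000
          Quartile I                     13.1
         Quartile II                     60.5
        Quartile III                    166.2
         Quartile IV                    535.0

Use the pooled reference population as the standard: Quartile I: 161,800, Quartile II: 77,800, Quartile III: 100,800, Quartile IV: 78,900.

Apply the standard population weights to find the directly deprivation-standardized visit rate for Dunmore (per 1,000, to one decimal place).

156.9

Standard total = 419,300; weights = 0.3859, 0.1855, 0.2404, 0.1882.
Standardized rate: 0.3859×13.1 + 0.1855×60.5 + 0.2404×166.2 + 0.1882×535.0 = 156.9066 per 1,000.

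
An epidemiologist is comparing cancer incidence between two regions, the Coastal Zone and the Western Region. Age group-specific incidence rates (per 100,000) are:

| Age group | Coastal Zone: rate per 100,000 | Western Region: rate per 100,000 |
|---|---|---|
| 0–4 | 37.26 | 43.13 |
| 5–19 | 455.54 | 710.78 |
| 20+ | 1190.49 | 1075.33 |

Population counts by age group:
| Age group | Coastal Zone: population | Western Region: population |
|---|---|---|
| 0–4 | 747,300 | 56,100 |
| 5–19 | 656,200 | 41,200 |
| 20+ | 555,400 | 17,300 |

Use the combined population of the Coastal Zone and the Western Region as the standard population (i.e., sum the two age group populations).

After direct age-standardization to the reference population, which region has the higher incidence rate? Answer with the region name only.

Western Region

Combined standard total = 2,073,500; weights = 0.3875, 0.3363, 0.2762.
The Coastal Zone: 0.3875×37.26 + 0.3363×455.54 + 0.2762×1190.49 = 496.4658 per 100,000.
The Western Region: 0.3875×43.13 + 0.3363×710.78 + 0.2762×1075.33 = 552.7804 per 100,000.
The crude rates (504.35 vs 438.98) would put the Coastal Zone higher, but that reflects its age composition; once standardized to a common age structure, the Western Region has the higher underlying rate.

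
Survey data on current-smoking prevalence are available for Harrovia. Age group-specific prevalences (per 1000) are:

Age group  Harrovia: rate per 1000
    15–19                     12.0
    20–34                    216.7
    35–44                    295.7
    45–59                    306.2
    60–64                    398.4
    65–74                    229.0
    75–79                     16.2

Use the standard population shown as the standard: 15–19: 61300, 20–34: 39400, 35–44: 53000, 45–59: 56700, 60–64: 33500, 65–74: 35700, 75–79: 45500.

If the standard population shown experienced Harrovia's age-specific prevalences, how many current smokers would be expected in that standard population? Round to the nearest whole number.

64566

Expected current smokers = Σ (standard pop × age-specific rate ÷ 1000)
= 61300×12.0/1000 + 39400×216.7/1000 + 53000×295.7/1000 + 56700×306.2/1000 + 33500×398.4/1000 + 35700×229.0/1000 + 45500×16.2/1000
= 735.60 + 8537.98 + 15672.10 + 17361.54 + 13346.40 + 8175.30 + 737.10 = 64566.02.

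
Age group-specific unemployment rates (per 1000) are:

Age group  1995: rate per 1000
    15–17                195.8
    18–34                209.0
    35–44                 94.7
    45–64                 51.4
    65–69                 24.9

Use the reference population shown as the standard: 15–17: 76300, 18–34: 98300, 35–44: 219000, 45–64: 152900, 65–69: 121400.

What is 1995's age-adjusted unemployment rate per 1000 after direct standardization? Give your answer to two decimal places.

Standard total = 667900; weights = 0.1142, 0.1472, 0.3279, 0.2289, 0.1818.
Standardized rate: 0.1142×195.8 + 0.1472×209.0 + 0.3279×94.7 + 0.2289×51.4 + 0.1818×24.9 = 100.4723 per 1000.

100.47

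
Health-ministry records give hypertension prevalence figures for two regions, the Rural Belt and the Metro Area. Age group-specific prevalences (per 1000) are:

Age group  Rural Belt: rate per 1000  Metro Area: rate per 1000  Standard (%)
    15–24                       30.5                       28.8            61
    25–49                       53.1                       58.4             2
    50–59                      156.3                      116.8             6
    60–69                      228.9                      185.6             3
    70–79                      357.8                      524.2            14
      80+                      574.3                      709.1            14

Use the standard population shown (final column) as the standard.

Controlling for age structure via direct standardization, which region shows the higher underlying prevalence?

Standard weights: 0.61, 0.02, 0.06, 0.03, 0.14, 0.14.
The Rural Belt: 0.6100×30.5 + 0.0200×53.1 + 0.0600×156.3 + 0.0300×228.9 + 0.1400×357.8 + 0.1400×574.3 = 166.4060 per 1000.
The Metro Area: 0.6100×28.8 + 0.0200×58.4 + 0.0600×116.8 + 0.0300×185.6 + 0.1400×524.2 + 0.1400×709.1 = 203.9740 per 1000.

Metro Area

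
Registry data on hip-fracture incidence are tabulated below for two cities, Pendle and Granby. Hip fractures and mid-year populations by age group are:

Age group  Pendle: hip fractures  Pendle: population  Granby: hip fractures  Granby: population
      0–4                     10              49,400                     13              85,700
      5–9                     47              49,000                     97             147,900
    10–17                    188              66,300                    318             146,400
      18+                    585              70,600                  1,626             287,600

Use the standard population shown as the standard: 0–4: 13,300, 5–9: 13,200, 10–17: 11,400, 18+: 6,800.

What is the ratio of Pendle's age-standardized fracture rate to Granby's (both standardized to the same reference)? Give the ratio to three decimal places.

1.408

Age-specific rates per 100,000 for Pendle: 20.24, 95.92, 283.56, 828.61.
For Granby: 15.17, 65.58, 217.21, 565.37.
Standard total = 44,700; weights = 0.2975, 0.2953, 0.2550, 0.1521.
Pendle: 0.2975×20.24 + 0.2953×95.92 + 0.2550×283.56 + 0.1521×828.61 = 232.7180 per 100,000.
Granby: 0.2975×15.17 + 0.2953×65.58 + 0.2550×217.21 + 0.1521×565.37 = 165.2843 per 100,000.
Ratio = 232.7180 ÷ 165.2843 = 1.40799.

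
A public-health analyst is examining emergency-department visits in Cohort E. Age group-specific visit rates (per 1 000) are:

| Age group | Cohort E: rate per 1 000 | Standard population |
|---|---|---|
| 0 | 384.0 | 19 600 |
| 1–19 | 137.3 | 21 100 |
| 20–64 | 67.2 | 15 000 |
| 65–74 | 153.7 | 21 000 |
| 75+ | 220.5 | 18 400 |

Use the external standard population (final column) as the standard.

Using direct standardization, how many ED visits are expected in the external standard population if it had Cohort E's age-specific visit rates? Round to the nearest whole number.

18716

Expected ED visits = Σ (standard pop × age-specific rate ÷ 1 000)
= 19 600×384.0/1 000 + 21 100×137.3/1 000 + 15 000×67.2/1 000 + 21 000×153.7/1 000 + 18 400×220.5/1 000
= 7526.40 + 2897.03 + 1008.00 + 3227.70 + 4057.20 = 18716.33.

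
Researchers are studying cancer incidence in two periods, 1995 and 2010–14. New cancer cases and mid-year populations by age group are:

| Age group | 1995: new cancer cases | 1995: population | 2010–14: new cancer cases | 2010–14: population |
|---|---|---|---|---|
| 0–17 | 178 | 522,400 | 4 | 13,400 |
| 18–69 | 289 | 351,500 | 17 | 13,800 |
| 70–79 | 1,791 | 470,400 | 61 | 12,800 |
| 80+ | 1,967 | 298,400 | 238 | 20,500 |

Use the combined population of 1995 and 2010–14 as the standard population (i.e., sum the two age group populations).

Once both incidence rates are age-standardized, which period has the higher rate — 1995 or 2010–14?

Age-specific rates per 100,000 for 1995: 34.07, 82.22, 380.74, 659.18.
For 2010–14: 29.85, 123.19, 476.56, 1160.98.
Combined standard total = 1,703,200; weights = 0.3146, 0.2145, 0.2837, 0.1872.
1995: 0.3146×34.07 + 0.2145×82.22 + 0.2837×380.74 + 0.1872×659.18 = 259.7921 per 100,000.
2010–14: 0.3146×29.85 + 0.2145×123.19 + 0.2837×476.56 + 0.1872×1160.98 = 388.3894 per 100,000.

2010–14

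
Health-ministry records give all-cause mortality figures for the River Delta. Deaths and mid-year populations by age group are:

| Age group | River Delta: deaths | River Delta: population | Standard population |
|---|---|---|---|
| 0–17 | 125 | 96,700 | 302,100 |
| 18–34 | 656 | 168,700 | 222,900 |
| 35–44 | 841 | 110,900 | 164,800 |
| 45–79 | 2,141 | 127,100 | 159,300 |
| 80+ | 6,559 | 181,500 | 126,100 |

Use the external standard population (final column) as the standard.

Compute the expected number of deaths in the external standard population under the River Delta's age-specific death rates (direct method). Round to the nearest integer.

9747

Age-specific rates per 100,000 for the River Delta: 129.27, 388.86, 758.34, 1684.50, 3613.77.
Expected deaths = Σ (standard pop × age-specific rate ÷ 100,000)
= 302,100×129.27/100,000 + 222,900×388.86/100,000 + 164,800×758.34/100,000 + 159,300×1684.50/100,000 + 126,100×3613.77/100,000
= 390.51 + 866.76 + 1249.75 + 2683.41 + 4556.97 = 9747.40.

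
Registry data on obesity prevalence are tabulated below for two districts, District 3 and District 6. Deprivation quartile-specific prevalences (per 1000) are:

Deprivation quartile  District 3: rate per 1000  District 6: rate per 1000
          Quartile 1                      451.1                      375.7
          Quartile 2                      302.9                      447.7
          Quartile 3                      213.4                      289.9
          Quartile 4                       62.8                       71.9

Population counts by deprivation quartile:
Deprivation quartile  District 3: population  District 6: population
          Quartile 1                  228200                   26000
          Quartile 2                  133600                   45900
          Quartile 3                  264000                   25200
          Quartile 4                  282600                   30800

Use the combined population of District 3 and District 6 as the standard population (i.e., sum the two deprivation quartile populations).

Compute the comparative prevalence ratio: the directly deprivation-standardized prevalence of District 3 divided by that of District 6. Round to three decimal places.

0.887

Combined standard total = 1036300; weights = 0.2453, 0.1732, 0.2791, 0.3024.
District 3: 0.2453×451.1 + 0.1732×302.9 + 0.2791×213.4 + 0.3024×62.8 = 241.6645 per 1000.
District 6: 0.2453×375.7 + 0.1732×447.7 + 0.2791×289.9 + 0.3024×71.9 = 272.3513 per 1000.
Ratio = 241.6645 ÷ 272.3513 = 0.88733.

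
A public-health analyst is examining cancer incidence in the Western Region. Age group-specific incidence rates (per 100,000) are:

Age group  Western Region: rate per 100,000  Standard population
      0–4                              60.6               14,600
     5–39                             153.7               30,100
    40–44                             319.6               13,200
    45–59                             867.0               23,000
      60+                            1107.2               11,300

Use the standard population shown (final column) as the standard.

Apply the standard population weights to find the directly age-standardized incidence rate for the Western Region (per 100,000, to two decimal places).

Standard total = 92,200; weights = 0.1584, 0.3265, 0.1432, 0.2495, 0.1226.
Standardized rate: 0.1584×60.6 + 0.3265×153.7 + 0.1432×319.6 + 0.2495×867.0 + 0.1226×1107.2 = 457.5077 per 100,000.

457.51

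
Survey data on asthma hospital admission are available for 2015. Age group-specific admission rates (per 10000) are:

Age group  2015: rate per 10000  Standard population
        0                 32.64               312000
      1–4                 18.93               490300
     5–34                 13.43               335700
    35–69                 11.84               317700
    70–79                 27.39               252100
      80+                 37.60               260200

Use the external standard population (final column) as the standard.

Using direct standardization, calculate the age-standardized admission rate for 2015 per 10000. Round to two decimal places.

Standard total = 1968000; weights = 0.1585, 0.2491, 0.1706, 0.1614, 0.1281, 0.1322.
Standardized rate: 0.1585×32.64 + 0.2491×18.93 + 0.1706×13.43 + 0.1614×11.84 + 0.1281×27.39 + 0.1322×37.60 = 22.5730 per 10000.

22.57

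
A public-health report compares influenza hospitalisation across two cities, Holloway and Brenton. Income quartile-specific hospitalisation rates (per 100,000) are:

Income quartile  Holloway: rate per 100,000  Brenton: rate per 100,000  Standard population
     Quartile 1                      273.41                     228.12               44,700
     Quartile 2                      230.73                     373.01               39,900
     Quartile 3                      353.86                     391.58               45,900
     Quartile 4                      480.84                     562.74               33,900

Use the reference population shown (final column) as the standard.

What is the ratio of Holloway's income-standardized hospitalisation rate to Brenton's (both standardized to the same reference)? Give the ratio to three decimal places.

0.869

Standard total = 164,400; weights = 0.2719, 0.2427, 0.2792, 0.2062.
Holloway: 0.2719×273.41 + 0.2427×230.73 + 0.2792×353.86 + 0.2062×480.84 = 328.2859 per 100,000.
Brenton: 0.2719×228.12 + 0.2427×373.01 + 0.2792×391.58 + 0.2062×562.74 = 377.9226 per 100,000.
Ratio = 328.2859 ÷ 377.9226 = 0.86866.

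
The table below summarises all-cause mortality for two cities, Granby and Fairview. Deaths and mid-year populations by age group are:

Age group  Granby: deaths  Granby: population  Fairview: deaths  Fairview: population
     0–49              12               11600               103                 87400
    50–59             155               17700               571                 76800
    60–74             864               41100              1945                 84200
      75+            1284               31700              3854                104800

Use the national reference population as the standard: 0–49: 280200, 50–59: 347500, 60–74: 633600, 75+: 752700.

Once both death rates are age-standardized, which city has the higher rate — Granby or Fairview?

Age-specific rates per 1000 for Granby: 1.034, 8.757, 21.022, 40.505.
For Fairview: 1.178, 7.435, 23.100, 36.775.
Standard total = 2014000; weights = 0.1391, 0.1725, 0.3146, 0.3737.
Granby: 0.1391×1.034 + 0.1725×8.757 + 0.3146×21.022 + 0.3737×40.505 = 23.4063 per 1000.
Fairview: 0.1391×1.178 + 0.1725×7.435 + 0.3146×23.100 + 0.3737×36.775 = 22.4579 per 1000.

Granby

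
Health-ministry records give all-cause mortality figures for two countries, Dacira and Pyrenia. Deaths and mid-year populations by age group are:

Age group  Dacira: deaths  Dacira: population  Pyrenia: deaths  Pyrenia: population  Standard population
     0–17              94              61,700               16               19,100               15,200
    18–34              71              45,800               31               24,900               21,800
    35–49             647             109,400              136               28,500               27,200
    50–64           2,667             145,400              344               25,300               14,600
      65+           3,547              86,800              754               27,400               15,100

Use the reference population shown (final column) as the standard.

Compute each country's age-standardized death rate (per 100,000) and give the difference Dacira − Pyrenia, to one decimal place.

Age-specific rates per 100,000 for Dacira: 152.35, 155.02, 591.41, 1834.25, 4086.41.
For Pyrenia: 83.77, 124.50, 477.19, 1359.68, 2751.82.
Standard total = 93,900; weights = 0.1619, 0.2322, 0.2897, 0.1555, 0.1608.
Dacira: 0.1619×152.35 + 0.2322×155.02 + 0.2897×591.41 + 0.1555×1834.25 + 0.1608×4086.41 = 1174.2946 per 100,000.
Pyrenia: 0.1619×83.77 + 0.2322×124.50 + 0.2897×477.19 + 0.1555×1359.68 + 0.1608×2751.82 = 834.6213 per 100,000.
Difference = 1174.2946 − 834.6213 = 339.6733.

339.7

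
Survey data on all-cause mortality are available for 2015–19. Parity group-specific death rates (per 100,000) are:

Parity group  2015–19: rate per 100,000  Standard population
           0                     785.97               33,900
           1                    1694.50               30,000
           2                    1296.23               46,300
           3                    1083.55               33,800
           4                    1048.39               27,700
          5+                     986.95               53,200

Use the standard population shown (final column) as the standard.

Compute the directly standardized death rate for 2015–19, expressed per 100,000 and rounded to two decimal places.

1136.79

Standard total = 224,900; weights = 0.1507, 0.1334, 0.2059, 0.1503, 0.1232, 0.2365.
Standardized rate: 0.1507×785.97 + 0.1334×1694.50 + 0.2059×1296.23 + 0.1503×1083.55 + 0.1232×1048.39 + 0.2365×986.95 = 1136.7940 per 100,000.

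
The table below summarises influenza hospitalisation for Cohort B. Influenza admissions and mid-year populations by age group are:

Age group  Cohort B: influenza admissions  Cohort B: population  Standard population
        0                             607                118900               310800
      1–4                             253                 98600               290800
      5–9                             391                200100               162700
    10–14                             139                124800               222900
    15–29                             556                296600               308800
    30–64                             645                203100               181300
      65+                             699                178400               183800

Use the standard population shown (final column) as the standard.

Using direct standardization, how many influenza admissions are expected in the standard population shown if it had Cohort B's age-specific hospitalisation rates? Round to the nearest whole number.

Age-specific rates per 100000 for Cohort B: 510.51, 256.59, 195.40, 111.38, 187.46, 317.58, 391.82.
Expected influenza admissions = Σ (standard pop × age-specific rate ÷ 100000)
= 310800×510.51/100000 + 290800×256.59/100000 + 162700×195.40/100000 + 222900×111.38/100000 + 308800×187.46/100000 + 181300×317.58/100000 + 183800×391.82/100000
= 1586.67 + 746.17 + 317.92 + 248.26 + 578.87 + 575.77 + 720.16 = 4773.82.

4774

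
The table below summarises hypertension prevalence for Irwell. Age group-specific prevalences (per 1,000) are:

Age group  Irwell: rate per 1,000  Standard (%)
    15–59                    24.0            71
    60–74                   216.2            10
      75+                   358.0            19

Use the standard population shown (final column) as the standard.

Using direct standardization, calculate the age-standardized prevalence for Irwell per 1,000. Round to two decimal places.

Standard weights: 0.71, 0.10, 0.19.
Standardized rate: 0.7100×24.0 + 0.1000×216.2 + 0.1900×358.0 = 106.6800 per 1,000.

106.68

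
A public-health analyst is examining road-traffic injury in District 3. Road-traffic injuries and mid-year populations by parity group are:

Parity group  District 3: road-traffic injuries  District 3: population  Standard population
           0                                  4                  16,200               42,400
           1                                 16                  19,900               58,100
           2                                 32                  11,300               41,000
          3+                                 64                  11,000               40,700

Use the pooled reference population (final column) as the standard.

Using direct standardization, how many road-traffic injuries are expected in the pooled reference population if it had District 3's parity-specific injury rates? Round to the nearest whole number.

410

Parity-specific rates per 100,000 for District 3: 24.69, 80.40, 283.19, 581.82.
Expected road-traffic injuries = Σ (standard pop × parity-specific rate ÷ 100,000)
= 42,400×24.69/100,000 + 58,100×80.40/100,000 + 41,000×283.19/100,000 + 40,700×581.82/100,000
= 10.47 + 46.71 + 116.11 + 236.80 = 410.09.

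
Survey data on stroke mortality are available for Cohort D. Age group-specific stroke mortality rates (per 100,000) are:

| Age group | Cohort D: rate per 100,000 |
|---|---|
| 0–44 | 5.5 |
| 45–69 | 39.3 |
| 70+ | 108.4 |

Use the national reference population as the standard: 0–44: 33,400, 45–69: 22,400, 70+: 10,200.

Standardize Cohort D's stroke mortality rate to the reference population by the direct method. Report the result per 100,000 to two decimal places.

32.87

Standard total = 66,000; weights = 0.5061, 0.3394, 0.1545.
Standardized rate: 0.5061×5.5 + 0.3394×39.3 + 0.1545×108.4 = 32.8742 per 100,000.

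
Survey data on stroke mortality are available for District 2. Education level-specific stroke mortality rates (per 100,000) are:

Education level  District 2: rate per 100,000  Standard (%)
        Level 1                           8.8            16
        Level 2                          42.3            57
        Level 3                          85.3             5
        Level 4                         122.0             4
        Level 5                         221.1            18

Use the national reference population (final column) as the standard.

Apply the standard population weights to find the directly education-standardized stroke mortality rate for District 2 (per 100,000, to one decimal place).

74.5

Standard weights: 0.16, 0.57, 0.05, 0.04, 0.18.
Standardized rate: 0.1600×8.8 + 0.5700×42.3 + 0.0500×85.3 + 0.0400×122.0 + 0.1800×221.1 = 74.4620 per 100,000.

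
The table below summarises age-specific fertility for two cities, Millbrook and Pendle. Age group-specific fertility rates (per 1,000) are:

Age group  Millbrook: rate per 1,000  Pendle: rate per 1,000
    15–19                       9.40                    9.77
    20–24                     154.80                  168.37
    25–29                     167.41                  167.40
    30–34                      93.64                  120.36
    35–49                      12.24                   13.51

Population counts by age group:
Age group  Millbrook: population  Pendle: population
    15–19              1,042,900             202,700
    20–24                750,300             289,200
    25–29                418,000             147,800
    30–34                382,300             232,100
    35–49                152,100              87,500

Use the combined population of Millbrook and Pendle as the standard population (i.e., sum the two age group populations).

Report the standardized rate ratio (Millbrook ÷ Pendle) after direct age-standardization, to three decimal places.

0.913

Combined standard total = 3,704,900; weights = 0.3362, 0.2806, 0.1527, 0.1658, 0.0647.
Millbrook: 0.3362×9.40 + 0.2806×154.80 + 0.1527×167.41 + 0.1658×93.64 + 0.0647×12.24 = 88.4798 per 1,000.
Pendle: 0.3362×9.77 + 0.2806×168.37 + 0.1527×167.40 + 0.1658×120.36 + 0.0647×13.51 = 96.9233 per 1,000.
Ratio = 88.4798 ÷ 96.9233 = 0.91288.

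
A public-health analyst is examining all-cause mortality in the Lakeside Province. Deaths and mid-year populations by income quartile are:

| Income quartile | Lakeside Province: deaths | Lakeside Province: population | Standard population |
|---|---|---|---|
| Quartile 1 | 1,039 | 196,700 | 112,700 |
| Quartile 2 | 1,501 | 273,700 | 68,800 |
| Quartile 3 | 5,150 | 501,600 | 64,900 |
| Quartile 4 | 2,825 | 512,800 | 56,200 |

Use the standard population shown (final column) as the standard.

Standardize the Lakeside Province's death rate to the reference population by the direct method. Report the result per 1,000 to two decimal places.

6.44

Income-specific rates per 1,000 for the Lakeside Province: 5.282, 5.484, 10.267, 5.509.
Standard total = 302,600; weights = 0.3724, 0.2274, 0.2145, 0.1857.
Standardized rate: 0.3724×5.282 + 0.2274×5.484 + 0.2145×10.267 + 0.1857×5.509 = 6.4394 per 1,000.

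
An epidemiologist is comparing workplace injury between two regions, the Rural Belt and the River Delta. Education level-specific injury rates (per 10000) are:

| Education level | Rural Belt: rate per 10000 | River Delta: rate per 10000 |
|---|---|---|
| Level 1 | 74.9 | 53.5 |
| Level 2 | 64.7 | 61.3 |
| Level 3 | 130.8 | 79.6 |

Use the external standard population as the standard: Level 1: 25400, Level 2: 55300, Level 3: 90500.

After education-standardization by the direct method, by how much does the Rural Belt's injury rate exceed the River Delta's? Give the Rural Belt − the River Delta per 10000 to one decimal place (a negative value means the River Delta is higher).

31.3

Standard total = 171200; weights = 0.1484, 0.3230, 0.5286.
The Rural Belt: 0.1484×74.9 + 0.3230×64.7 + 0.5286×130.8 = 101.1552 per 10000.
The River Delta: 0.1484×53.5 + 0.3230×61.3 + 0.5286×79.6 = 69.8165 per 10000.
Difference = 101.1552 − 69.8165 = 31.3387.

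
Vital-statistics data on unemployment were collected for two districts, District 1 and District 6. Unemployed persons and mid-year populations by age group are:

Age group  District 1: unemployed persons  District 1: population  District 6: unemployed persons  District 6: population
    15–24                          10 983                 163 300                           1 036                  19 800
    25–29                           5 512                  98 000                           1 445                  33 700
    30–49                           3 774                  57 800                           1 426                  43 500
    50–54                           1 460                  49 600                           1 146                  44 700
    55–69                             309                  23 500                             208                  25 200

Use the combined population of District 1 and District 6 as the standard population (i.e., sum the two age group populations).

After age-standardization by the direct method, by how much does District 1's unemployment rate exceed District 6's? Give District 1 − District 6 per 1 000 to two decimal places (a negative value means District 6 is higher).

Age-specific rates per 1 000 for District 1: 67.257, 56.245, 65.294, 29.435, 13.149.
For District 6: 52.323, 42.878, 32.782, 25.638, 8.254.
Combined standard total = 559 100; weights = 0.3275, 0.2356, 0.1812, 0.1687, 0.0871.
District 1: 0.3275×67.257 + 0.2356×56.245 + 0.1812×65.294 + 0.1687×29.435 + 0.0871×13.149 = 53.2151 per 1 000.
District 6: 0.3275×52.323 + 0.2356×42.878 + 0.1812×32.782 + 0.1687×25.638 + 0.0871×8.254 = 38.2183 per 1 000.
Difference = 53.2151 − 38.2183 = 14.9968.

15.00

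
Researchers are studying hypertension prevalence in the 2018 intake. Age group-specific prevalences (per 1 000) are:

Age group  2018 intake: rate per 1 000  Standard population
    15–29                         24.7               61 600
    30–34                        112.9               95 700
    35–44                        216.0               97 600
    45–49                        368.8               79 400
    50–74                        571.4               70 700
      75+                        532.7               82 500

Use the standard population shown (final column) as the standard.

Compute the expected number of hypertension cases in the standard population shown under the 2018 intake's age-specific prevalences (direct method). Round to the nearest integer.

Expected hypertension cases = Σ (standard pop × age-specific rate ÷ 1 000)
= 61 600×24.7/1 000 + 95 700×112.9/1 000 + 97 600×216.0/1 000 + 79 400×368.8/1 000 + 70 700×571.4/1 000 + 82 500×532.7/1 000
= 1521.52 + 10804.53 + 21081.60 + 29282.72 + 40397.98 + 43947.75 = 147036.10.

147036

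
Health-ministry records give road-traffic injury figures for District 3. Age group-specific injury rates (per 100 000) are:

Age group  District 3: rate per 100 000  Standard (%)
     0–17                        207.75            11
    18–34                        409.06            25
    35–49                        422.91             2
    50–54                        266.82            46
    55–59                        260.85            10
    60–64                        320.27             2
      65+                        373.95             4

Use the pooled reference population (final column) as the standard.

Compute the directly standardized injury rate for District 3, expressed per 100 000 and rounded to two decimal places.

Standard weights: 0.11, 0.25, 0.02, 0.46, 0.10, 0.02, 0.04.
Standardized rate: 0.1100×207.75 + 0.2500×409.06 + 0.0200×422.91 + 0.4600×266.82 + 0.1000×260.85 + 0.0200×320.27 + 0.0400×373.95 = 303.7613 per 100 000.

303.76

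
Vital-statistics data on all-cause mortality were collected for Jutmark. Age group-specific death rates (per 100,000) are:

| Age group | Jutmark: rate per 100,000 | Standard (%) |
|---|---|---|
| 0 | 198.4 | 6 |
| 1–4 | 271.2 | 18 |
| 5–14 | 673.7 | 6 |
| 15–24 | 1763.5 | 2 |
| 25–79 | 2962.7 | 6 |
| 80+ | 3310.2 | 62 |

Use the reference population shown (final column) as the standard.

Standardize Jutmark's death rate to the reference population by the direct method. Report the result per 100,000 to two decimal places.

Standard weights: 0.06, 0.18, 0.06, 0.02, 0.06, 0.62.
Standardized rate: 0.0600×198.4 + 0.1800×271.2 + 0.0600×673.7 + 0.0200×1763.5 + 0.0600×2962.7 + 0.6200×3310.2 = 2366.4980 per 100,000.

2366.50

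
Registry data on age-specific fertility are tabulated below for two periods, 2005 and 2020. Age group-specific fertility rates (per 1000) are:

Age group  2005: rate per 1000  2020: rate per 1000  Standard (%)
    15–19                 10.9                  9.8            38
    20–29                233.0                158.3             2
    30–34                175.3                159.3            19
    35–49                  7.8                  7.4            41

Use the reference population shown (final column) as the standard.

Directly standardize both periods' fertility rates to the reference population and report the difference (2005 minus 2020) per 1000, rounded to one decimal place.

Standard weights: 0.38, 0.02, 0.19, 0.41.
2005: 0.3800×10.9 + 0.0200×233.0 + 0.1900×175.3 + 0.4100×7.8 = 45.3070 per 1000.
2020: 0.3800×9.8 + 0.0200×158.3 + 0.1900×159.3 + 0.4100×7.4 = 40.1910 per 1000.
Difference = 45.3070 − 40.1910 = 5.1160.

5.1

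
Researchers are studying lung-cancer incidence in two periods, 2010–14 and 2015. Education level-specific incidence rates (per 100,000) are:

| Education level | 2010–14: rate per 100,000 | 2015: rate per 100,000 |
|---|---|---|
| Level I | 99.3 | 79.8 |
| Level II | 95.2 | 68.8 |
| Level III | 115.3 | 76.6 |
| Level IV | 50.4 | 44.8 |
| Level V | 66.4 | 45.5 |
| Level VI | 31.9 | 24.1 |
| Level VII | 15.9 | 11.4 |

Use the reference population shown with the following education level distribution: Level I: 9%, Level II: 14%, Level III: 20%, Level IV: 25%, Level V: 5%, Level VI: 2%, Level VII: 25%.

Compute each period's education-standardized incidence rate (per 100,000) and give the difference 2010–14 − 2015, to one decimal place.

Standard weights: 0.09, 0.14, 0.20, 0.25, 0.05, 0.02, 0.25.
2010–14: 0.0900×99.3 + 0.1400×95.2 + 0.2000×115.3 + 0.2500×50.4 + 0.0500×66.4 + 0.0200×31.9 + 0.2500×15.9 = 65.8580 per 100,000.
2015: 0.0900×79.8 + 0.1400×68.8 + 0.2000×76.6 + 0.2500×44.8 + 0.0500×45.5 + 0.0200×24.1 + 0.2500×11.4 = 48.9410 per 100,000.
Difference = 65.8580 − 48.9410 = 16.9170.

16.9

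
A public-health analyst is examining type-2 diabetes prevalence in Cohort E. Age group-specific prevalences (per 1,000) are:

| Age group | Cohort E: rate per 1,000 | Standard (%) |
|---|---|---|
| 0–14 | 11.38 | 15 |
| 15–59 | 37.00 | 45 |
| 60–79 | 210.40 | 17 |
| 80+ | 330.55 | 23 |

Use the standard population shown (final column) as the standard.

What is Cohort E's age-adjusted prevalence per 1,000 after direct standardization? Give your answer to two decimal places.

130.15

Standard weights: 0.15, 0.45, 0.17, 0.23.
Standardized rate: 0.1500×11.38 + 0.4500×37.00 + 0.1700×210.40 + 0.2300×330.55 = 130.1515 per 1,000.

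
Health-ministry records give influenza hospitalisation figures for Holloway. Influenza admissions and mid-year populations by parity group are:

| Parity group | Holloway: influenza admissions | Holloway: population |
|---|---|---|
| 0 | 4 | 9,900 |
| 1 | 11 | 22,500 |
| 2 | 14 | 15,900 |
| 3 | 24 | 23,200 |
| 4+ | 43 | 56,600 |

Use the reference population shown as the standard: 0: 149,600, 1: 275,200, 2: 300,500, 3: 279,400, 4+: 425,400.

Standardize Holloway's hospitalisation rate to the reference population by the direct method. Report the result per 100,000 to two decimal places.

Parity-specific rates per 100,000 for Holloway: 40.40, 48.89, 88.05, 103.45, 75.97.
Standard total = 1,430,100; weights = 0.1046, 0.1924, 0.2101, 0.1954, 0.2975.
Standardized rate: 0.1046×40.40 + 0.1924×48.89 + 0.2101×88.05 + 0.1954×103.45 + 0.2975×75.97 = 74.9455 per 100,000.

74.95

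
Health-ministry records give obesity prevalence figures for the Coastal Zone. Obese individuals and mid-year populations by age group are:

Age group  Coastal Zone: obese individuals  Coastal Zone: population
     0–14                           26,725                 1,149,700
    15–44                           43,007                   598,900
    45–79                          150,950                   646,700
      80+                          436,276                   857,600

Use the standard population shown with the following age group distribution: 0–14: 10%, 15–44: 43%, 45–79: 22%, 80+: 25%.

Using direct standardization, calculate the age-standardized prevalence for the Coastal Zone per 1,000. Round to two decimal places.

Age-specific rates per 1,000 for the Coastal Zone: 23.245, 71.810, 233.416, 508.717.
Standard weights: 0.10, 0.43, 0.22, 0.25.
Standardized rate: 0.1000×23.245 + 0.4300×71.810 + 0.2200×233.416 + 0.2500×508.717 = 211.7336 per 1,000.

211.73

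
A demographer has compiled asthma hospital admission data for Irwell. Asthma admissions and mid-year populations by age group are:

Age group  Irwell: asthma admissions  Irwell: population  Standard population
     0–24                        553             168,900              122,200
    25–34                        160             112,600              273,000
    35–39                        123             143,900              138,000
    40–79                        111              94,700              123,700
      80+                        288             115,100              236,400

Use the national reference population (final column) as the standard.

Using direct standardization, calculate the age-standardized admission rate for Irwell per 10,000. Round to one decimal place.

Age-specific rates per 10,000 for Irwell: 32.74, 14.21, 8.55, 11.72, 25.02.
Standard total = 893,300; weights = 0.1368, 0.3056, 0.1545, 0.1385, 0.2646.
Standardized rate: 0.1368×32.74 + 0.3056×14.21 + 0.1545×8.55 + 0.1385×11.72 + 0.2646×25.02 = 18.3867 per 10,000.

18.4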